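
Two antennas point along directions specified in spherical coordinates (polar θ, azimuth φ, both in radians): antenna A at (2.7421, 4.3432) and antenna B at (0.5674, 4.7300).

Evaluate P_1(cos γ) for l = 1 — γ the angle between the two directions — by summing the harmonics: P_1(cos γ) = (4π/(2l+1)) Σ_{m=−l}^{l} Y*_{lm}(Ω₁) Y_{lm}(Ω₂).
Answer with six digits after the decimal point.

-0.583304

Addition theorem: P_1(cos γ) = (4π/3) Σ_m Y*_{lm}(Ω₁) Y_{lm}(Ω₂), m = −1…1:
  term(m=-1) = 0.02311 - 0.00941j   from Y*(Ω₁)=-0.04849 - 0.12533j, Y(Ω₂)=0.00327 + 0.18565j
  term(m=+0) = -0.18547 + 0.00000j   from Y*(Ω₁)=-0.45013 + 0.00000j, Y(Ω₂)=0.41204 + 0.00000j
  term(m=+1) = 0.02311 + 0.00941j   from Y*(Ω₁)=0.04849 - 0.12533j, Y(Ω₂)=-0.00327 + 0.18565j
Total Σ_m = -0.13925 + 0.00000j. Multiply by 4.188790: -0.58330 + 0.00000j. P_1(cos γ) = -0.583304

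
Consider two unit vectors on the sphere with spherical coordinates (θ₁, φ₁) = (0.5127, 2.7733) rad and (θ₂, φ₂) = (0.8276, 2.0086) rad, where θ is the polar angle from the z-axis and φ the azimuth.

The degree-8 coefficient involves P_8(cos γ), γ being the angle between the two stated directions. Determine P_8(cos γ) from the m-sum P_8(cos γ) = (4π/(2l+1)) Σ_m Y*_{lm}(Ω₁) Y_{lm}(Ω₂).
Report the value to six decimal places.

Addition theorem: P_8(cos γ) = (4π/17) Σ_m Y*_{lm}(Ω₁) Y_{lm}(Ω₂), m = −8…8:
  m=-8: Y*=(-0.001695, -0.000335)  Y=(-0.041662, 0.015722)  product (0.000076, -0.000013)
  m=-7: Y*=(0.010379, 0.006559)  Y=(0.012586, -0.163202)  product (0.001201, -0.001611)
  m=-6: Y*=(-0.032496, -0.043740)  Y=(0.306353, 0.173285)  product (-0.002376, -0.019031)
  m=-5: Y*=(0.045150, 0.162715)  Y=(-0.375318, 0.266937)  product (-0.060380, -0.049018)
  m=-4: Y*=(0.035775, -0.365282)  Y=(-0.048560, -0.266223)  product (-0.098984, 0.008214)
  m=-3: Y*=(-0.231901, 0.461182)  Y=(-0.166256, -0.043762)  product (0.058737, -0.066526)
  m=-2: Y*=(0.242470, -0.219883)  Y=(0.240009, -0.287747)  product (-0.005076, -0.122544)
  m=-1: Y*=(0.208267, -0.080370)  Y=(-0.000979, -0.002091)  product (-0.000372, -0.000357)
  m=+0: Y*=(-0.416218, -0.000000)  Y=(0.369963, 0.000000)  product (-0.153985, -0.000000)
  m=+1: Y*=(-0.208267, -0.080370)  Y=(0.000979, -0.002091)  product (-0.000372, 0.000357)
  m=+2: Y*=(0.242470, 0.219883)  Y=(0.240009, 0.287747)  product (-0.005076, 0.122544)
  m=+3: Y*=(0.231901, 0.461182)  Y=(0.166256, -0.043762)  product (0.058737, 0.066526)
  m=+4: Y*=(0.035775, 0.365282)  Y=(-0.048560, 0.266223)  product (-0.098984, -0.008214)
  m=+5: Y*=(-0.045150, 0.162715)  Y=(0.375318, 0.266937)  product (-0.060380, 0.049018)
  m=+6: Y*=(-0.032496, 0.043740)  Y=(0.306353, -0.173285)  product (-0.002376, 0.019031)
  m=+7: Y*=(-0.010379, 0.006559)  Y=(-0.012586, -0.163202)  product (0.001201, 0.001611)
  m=+8: Y*=(-0.001695, 0.000335)  Y=(-0.041662, -0.015722)  product (0.000076, 0.000013)
Accumulated sum (-0.368331, -0.000000); after 4π/(2l+1) scaling, (-0.272269, -0.000000) ⇒ P_8 = -0.272269

-0.272269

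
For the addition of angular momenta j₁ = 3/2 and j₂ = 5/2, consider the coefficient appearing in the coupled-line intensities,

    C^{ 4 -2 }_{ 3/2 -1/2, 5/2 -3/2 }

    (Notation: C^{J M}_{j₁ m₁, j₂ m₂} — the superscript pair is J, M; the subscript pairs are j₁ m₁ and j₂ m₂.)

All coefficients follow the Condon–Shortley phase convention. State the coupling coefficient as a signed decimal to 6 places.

+0.731925  (= +√(15/28))

triangle: 0!·3!·5!/9! = 720/362880
(j±m)!: 1!·2!·1!·4!·2!·6! = 69120
prefactor² = (2J+1)·Δ·N² = 8640/7
  k=0: +1/(0!·0!·2!·1!·1!·4!) = 1/48
Σ = 1/48  ⇒  CG² = 8640/7·(1/48)² = 15/28
CG = +√(15/28) = +0.731925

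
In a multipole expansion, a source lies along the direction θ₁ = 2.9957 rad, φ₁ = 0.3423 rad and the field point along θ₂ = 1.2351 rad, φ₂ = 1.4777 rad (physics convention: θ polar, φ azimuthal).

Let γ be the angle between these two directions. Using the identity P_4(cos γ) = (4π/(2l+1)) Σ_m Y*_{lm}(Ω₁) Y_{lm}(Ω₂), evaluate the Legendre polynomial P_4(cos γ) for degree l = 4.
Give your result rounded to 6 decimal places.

0.128171

Summing Y*_{l m}(θ₁,φ₁)·Y_{l m}(θ₂,φ₂) over m ∈ [−4, 4]; prefactor 4π/(2·4+1) = 1.396263:
  m=-4: Y*=0.00004 + 0.00019j  Y=0.32759 + 0.12796j  product -0.00001 + 0.00007j
  m=-3: Y*=-0.00197 - 0.00326j  Y=-0.09568 + 0.33362j  product 0.00127 - 0.00035j
  m=-2: Y*=0.03205 + 0.02616j  Y=0.07044 + 0.01327j  product 0.00191 + 0.00227j
  m=-1: Y*=-0.24691 - 0.08798j  Y=-0.03065 + 0.32824j  product 0.03644 - 0.07835j
  m=+0: Y*=0.75851 + 0.00000j  Y=0.01656 + 0.00000j  product 0.01256 + 0.00000j
  m=+1: Y*=0.24691 - 0.08798j  Y=0.03065 + 0.32824j  product 0.03644 + 0.07835j
  m=+2: Y*=0.03205 - 0.02616j  Y=0.07044 - 0.01327j  product 0.00191 - 0.00227j
  m=+3: Y*=0.00197 - 0.00326j  Y=0.09568 + 0.33362j  product 0.00127 + 0.00035j
  m=+4: Y*=0.00004 - 0.00019j  Y=0.32759 - 0.12796j  product -0.00001 - 0.00007j
Accumulated sum 0.09180 + 0.00000j; after 4π/(2l+1) scaling, 0.12817 + 0.00000j ⇒ P_4 = 0.128171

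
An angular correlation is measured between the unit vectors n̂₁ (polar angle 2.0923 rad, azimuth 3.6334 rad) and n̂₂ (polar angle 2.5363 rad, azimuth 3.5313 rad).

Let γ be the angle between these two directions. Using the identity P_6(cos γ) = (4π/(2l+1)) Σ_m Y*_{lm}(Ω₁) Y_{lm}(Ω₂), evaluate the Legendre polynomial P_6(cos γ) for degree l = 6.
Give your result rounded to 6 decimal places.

-0.238534

Expand P_6 via completeness: Σ_{m} conj(Y_{6,m}) at Ω₁ times Y_{6,m} at Ω₂ —
  [-6]  conj(Y_{6,-6})(Ω₁) = -0.201559+0.038920i ; Y_{6,-6}(Ω₂) = -0.011383-0.011799i ; Δ = +0.002754+0.001935i
  [-5]  conj(Y_{6,-5})(Ω₁) = -0.317043+0.257723i ; Y_{6,-5}(Ω₂) = -0.030273-0.076293i ; Δ = +0.029260+0.016386i
  [-4]  conj(Y_{6,-4})(Ω₁) = -0.134715+0.321828i ; Y_{6,-4}(Ω₂) = +0.002882-0.240779i ; Δ = +0.077101+0.033364i
  [-3]  conj(Y_{6,-3})(Ω₁) = -0.005438-0.056843i ; Y_{6,-3}(Ω₂) = +0.171242-0.403143i ; Δ = -0.023847-0.007542i
  [-2]  conj(Y_{6,-2})(Ω₁) = -0.194624-0.292456i ; Y_{6,-2}(Ω₂) = +0.293918-0.290422i ; Δ = -0.142139-0.029435i
  [-1]  conj(Y_{6,-1})(Ω₁) = -0.064774-0.034700i ; Y_{6,-1}(Ω₂) = -0.035011+0.014379i ; Δ = +0.002767+0.000283i
  [+0]  conj(Y_{6,0})(Ω₁) = +0.329801-0.000000i ; Y_{6,0}(Ω₂) = -0.420121+0.000000i ; Δ = -0.138556+0.000000i
  [+1]  conj(Y_{6,1})(Ω₁) = +0.064774-0.034700i ; Y_{6,1}(Ω₂) = +0.035011+0.014379i ; Δ = +0.002767-0.000283i
  [+2]  conj(Y_{6,2})(Ω₁) = -0.194624+0.292456i ; Y_{6,2}(Ω₂) = +0.293918+0.290422i ; Δ = -0.142139+0.029435i
  [+3]  conj(Y_{6,3})(Ω₁) = +0.005438-0.056843i ; Y_{6,3}(Ω₂) = -0.171242-0.403143i ; Δ = -0.023847+0.007542i
  [+4]  conj(Y_{6,4})(Ω₁) = -0.134715-0.321828i ; Y_{6,4}(Ω₂) = +0.002882+0.240779i ; Δ = +0.077101-0.033364i
  [+5]  conj(Y_{6,5})(Ω₁) = +0.317043+0.257723i ; Y_{6,5}(Ω₂) = +0.030273-0.076293i ; Δ = +0.029260-0.016386i
  [+6]  conj(Y_{6,6})(Ω₁) = -0.201559-0.038920i ; Y_{6,6}(Ω₂) = -0.011383+0.011799i ; Δ = +0.002754-0.001935i
Σ over m = -0.246765+0.000000i; ×(4π/13) → -0.238534+0.000000i. Real part: -0.238534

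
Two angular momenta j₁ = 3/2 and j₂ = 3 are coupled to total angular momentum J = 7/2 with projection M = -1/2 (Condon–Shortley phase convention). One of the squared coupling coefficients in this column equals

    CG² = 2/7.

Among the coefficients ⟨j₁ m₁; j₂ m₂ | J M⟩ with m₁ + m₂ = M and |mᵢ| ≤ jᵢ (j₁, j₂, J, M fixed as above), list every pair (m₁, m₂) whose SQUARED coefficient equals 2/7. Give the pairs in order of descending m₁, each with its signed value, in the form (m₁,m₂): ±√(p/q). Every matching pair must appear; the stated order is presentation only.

Admissible pairs with m₁+m₂ = M = -1/2: (-3/2,1), (-1/2,0), (1/2,-1), (3/2,-2)
  (m₁,m₂)=(3/2,-2): CG² = 5/21, CG = +√(5/21)
  (m₁,m₂)=(1/2,-1): CG² = 2/7, CG = +√(2/7)   ← matches the target
  (m₁,m₂)=(-1/2,0): CG² = 2/21, CG = −√(2/21)
  (m₁,m₂)=(-3/2,1): CG² = 8/21, CG = −√(8/21)
Pairs with CG² = 2/7: (1/2,-1): +√(2/7)

(1/2,-1): +√(2/7)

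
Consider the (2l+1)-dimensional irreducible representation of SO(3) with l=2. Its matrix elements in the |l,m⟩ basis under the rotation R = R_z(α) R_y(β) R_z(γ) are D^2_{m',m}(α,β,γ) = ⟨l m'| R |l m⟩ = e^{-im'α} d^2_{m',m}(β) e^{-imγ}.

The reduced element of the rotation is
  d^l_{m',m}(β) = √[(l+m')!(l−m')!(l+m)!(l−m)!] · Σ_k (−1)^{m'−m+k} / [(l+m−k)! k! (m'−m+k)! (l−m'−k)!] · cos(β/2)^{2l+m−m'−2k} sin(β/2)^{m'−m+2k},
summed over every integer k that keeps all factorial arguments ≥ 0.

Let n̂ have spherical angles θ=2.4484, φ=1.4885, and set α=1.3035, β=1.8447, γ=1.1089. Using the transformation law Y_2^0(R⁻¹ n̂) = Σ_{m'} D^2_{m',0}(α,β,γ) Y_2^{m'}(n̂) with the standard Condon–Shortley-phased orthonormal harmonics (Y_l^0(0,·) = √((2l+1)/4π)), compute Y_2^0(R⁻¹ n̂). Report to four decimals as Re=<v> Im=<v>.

Re=0.3096 Im=0.0000

Need the full column D^2_{m',0} for m'=−2..2 at α=1.3035, β=1.8447, γ=1.1089.
cos(β/2)=0.603949, sin(β/2)=0.797023
d^2_{-2,0}: single k=2 term ⇒ +0.567568;  D = -0.488379+0.289170i
d^2_{-1,0}: k∈[1..2] ⇒ +0.430078 -0.749012 = -0.318934;  D = -0.084238-0.307608i
d^2_{0,0}: k∈[0..2] ⇒ +0.133046 -0.926834 +0.403537 = -0.390251;  D = -0.390251+0.000000i
d^2_{1,0}: k∈[0..1] ⇒ -0.430078 +0.749012 = +0.318934;  D = +0.084238-0.307608i
d^2_{2,0}: single k=0 term ⇒ +0.567568;  D = -0.488379-0.289170i
Y_2^{m'}(θ=2.4484,φ=1.4885) and Σ D·Y over m':
  (-0.4884+0.2892i)·(-0.1556-0.0258i)  (-0.0842-0.3076i)·(-0.0312+0.3784i)  (-0.3903+0.0000i)·(+0.2444+0.0000i)  (+0.0842-0.3076i)·(+0.0312+0.3784i)  (-0.4884-0.2892i)·(-0.1556+0.0258i)
Y_2^0(R⁻¹ n̂) = +0.309606+0.000000i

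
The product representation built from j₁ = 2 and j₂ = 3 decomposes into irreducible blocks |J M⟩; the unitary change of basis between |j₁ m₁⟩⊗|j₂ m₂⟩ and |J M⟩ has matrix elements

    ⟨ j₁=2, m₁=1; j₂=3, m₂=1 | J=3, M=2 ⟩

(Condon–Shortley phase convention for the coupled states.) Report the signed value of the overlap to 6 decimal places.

triangle: 2!*2!*4!/9! = 96/362880
(j±m)!: 3!*1!*4!*2!*5!*1! = 34560
prefactor² = (2J+1)*Δ*N² = 64
  k=0: +1/(0!*2!*1!*4!*1!*0!) = 1/48
  k=1: −1/(1!*1!*0!*3!*2!*1!) = -1/12
Σ = -1/16  ⇒  CG² = 64*(-1/16)² = 1/4
CG = −√(1/4) = -0.500000

−√(1/4) = -0.500000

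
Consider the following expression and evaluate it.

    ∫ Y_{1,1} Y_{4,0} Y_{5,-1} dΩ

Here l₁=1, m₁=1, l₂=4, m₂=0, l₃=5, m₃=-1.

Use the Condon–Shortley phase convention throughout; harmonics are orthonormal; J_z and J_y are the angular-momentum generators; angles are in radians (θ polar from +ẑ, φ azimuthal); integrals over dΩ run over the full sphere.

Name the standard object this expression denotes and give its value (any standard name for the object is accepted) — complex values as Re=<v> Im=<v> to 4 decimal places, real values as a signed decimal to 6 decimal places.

Gaunt coefficient, -0.190188

This is a Gaunt coefficient — the integral of a triple product of spherical harmonics over the sphere.
m-sum 0 ✓  L=10 even ✓  3≤5≤5 ✓
Π(2lᵢ+1) = 3×9×11 = 297
triangle coeff Δ(1,4,5) = 1/495
Σ_t [0,0]: t=0:+1/576 = 1/576
(3j)²=5/99 [(1 4 5; 0 0 0)], sign=-1
Σ_t [0,0]: t=0:+1/1152 = 1/1152
(3j)²=1/33 [(1 4 5; 1 0 -1)], sign=+1
⇒ 4πI² = 5/11
I = (-1)√(5/11/(4π)) = -0.19018827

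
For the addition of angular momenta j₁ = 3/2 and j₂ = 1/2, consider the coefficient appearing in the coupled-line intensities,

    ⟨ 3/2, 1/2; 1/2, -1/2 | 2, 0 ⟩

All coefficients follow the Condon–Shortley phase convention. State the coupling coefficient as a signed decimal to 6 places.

+0.707107

√[5·0!3!1!/5! · 2!1!0!1!2!2!] = √(2)
  +(−1)^0/∏(0,0,1,0,2,1)! = 1/2  (running 1/2)
⟨..|..⟩ = √(2)·(1/2) = +0.707107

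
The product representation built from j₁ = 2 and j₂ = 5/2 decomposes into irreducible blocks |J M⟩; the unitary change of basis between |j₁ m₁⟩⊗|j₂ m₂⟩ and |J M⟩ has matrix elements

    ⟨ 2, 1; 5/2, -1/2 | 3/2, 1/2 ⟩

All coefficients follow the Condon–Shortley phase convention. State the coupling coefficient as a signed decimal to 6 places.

-0.487950

√[4·3!1!2!/7! · 3!1!2!3!2!1!] = √(48/35)
  +(−1)^0/∏(0,3,1,2,0,0)! = 1/12  (running 1/12)
  +(−1)^1/∏(1,2,0,1,1,1)! = -1/2  (running -5/12)
⟨..|..⟩ = √(48/35)·(-5/12) = -0.487950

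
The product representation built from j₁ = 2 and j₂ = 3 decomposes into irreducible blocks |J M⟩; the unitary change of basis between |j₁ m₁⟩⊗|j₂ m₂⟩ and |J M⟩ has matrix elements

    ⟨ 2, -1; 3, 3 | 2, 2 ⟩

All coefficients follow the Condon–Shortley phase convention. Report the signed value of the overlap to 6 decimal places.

√[5·3!1!3!/8! · 1!3!6!0!4!0!] = √(3240/7)
  +(−1)^3/∏(3,0,0,3,1,0)! = -1/36  (running -1/36)
⟨..|..⟩ = √(3240/7)·(-1/36) = -0.597614

-0.597614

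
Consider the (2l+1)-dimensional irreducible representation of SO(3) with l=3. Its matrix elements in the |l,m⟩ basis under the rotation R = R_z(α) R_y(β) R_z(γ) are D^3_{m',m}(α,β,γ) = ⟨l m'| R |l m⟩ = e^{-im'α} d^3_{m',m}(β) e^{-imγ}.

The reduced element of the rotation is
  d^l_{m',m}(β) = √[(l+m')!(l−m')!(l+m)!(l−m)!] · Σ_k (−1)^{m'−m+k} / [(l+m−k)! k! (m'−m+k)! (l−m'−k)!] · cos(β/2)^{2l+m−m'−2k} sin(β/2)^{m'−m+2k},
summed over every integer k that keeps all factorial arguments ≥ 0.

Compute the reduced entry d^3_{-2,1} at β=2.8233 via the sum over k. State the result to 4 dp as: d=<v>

d=-0.4460

d^3_{-2,1}(β=2.8233) via the finite sum:
With c≡cos(β/2)=0.158475 and s≡sin(β/2)=0.987363, N=[1·120·24·2]^{1/2}=75.894664
k∈{3,4} keeps every argument non-negative
  k=3: (−1)^0·75.8947/(12)·0.1585^3·0.9874^3 = +0.024230
  k=4: (−1)^1·75.8947/(24)·0.1585^1·0.9874^5 = -0.470268
d^3_{-2,1}(2.8233) = +0.024230 -0.470268 = -0.446039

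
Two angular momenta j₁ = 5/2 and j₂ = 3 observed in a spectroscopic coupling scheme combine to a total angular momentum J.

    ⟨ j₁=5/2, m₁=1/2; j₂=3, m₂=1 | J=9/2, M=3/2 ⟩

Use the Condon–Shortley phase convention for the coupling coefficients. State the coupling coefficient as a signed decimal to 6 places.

−√(5/231) ≈ -0.147122

√[10·1!4!5!/11! · 3!2!4!2!6!3!] = √(138240/77)
  +(−1)^0/∏(0,1,2,4,2,1)! = 1/96  (running 1/96)
  +(−1)^1/∏(1,0,1,3,3,2)! = -1/72  (running -1/288)
⟨..|..⟩ = √(138240/77)·(-1/288) = -0.147122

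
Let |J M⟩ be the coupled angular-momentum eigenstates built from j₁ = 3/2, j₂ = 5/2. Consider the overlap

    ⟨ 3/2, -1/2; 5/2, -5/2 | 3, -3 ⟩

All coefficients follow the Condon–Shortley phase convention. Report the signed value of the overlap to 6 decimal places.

triangle: 1!×2!×4!/8! = 48/40320
(j±m)!: 1!×2!×0!×5!×0!×6! = 172800
prefactor² = (2J+1)×Δ×N² = 1440
  k=0: +1/(0!×1!×2!×0!×0!×4!) = 1/48
Σ = 1/48  ⇒  CG² = 1440×(1/48)² = 5/8
CG = +√(5/8) = +0.790569

+0.790569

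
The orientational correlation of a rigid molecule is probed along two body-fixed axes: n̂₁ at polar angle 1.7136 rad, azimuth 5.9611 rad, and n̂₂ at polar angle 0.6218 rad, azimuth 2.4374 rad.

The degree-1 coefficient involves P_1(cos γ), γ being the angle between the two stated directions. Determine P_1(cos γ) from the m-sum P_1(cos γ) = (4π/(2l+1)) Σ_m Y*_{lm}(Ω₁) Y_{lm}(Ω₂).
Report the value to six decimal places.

Addition theorem: P_1(cos γ) = (4π/3) Σ_m Y*_{lm}(Ω₁) Y_{lm}(Ω₂), m = −1…1:
  m=-1: (0.32439 - 0.10825j) × (-0.15338 - 0.13029j) = -0.06386 - 0.02566j  (running Σ = -0.06386 - 0.02566j)
  m=0: (-0.06954 + 0.00000j) × (0.39715 + 0.00000j) = -0.02762 + 0.00000j  (running Σ = -0.09148 - 0.02566j)
  m=1: (-0.32439 - 0.10825j) × (0.15338 - 0.13029j) = -0.06386 + 0.02566j  (running Σ = -0.15534 + 0.00000j)
Total Σ_m = -0.15534 + 0.00000j. Multiply by 4.188790: -0.65067 + 0.00000j. P_1(cos γ) = -0.650669

-0.650669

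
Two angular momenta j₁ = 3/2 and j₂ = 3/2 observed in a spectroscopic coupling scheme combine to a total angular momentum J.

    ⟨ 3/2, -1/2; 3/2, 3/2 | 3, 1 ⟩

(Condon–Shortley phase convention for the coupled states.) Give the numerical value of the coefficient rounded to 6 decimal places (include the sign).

√[7·0!3!3!/7! · 1!2!3!0!4!2!] = √(144/5)
  +(−1)^0/∏(0,0,2,3,1,0)! = 1/12  (running 1/12)
⟨..|..⟩ = √(144/5)·(1/12) = +0.447214

+√(1/5) = +0.447214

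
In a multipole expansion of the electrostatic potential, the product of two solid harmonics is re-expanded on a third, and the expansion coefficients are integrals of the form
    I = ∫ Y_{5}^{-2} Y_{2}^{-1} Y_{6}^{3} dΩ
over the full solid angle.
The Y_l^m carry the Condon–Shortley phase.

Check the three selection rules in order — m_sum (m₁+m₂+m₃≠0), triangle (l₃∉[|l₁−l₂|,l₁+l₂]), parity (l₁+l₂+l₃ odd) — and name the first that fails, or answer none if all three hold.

azimuthal sum: -2 − 1 + 3 = 0  ✓
3 ≤ 6 ≤ 7 (triangle on l)  ✓
L = 5 + 2 + 6 = 13 (odd)  ✗

parity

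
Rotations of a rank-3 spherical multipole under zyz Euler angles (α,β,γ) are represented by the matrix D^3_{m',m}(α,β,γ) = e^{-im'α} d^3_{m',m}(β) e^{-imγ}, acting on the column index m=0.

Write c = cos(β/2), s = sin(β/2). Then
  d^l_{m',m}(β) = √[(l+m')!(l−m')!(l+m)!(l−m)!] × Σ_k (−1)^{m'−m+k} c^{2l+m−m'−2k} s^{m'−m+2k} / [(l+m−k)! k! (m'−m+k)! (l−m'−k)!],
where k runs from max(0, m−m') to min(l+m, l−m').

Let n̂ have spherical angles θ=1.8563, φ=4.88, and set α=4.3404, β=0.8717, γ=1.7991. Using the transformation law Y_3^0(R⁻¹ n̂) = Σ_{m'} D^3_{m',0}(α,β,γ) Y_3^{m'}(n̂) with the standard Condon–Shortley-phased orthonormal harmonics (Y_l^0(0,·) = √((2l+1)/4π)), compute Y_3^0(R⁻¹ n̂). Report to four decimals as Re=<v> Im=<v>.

Re=-0.3338 Im=0.0000

Need the full column D^3_{m',0} for m'=−3..3 at α=4.3404, β=0.8717, γ=1.7991.
cos(β/2)=0.906512, sin(β/2)=0.422181
d^3_{-3,0}: single k=3 term ⇒ +0.250687;  D = +0.225201+0.110129i
d^3_{-2,0}: k∈[2..3] ⇒ +0.659252 -0.142989 = +0.516263;  D = -0.379856+0.349624i
d^3_{-1,0}: k∈[1..3] ⇒ +0.895274 -0.582543 +0.042117 = +0.354848;  D = -0.128976-0.330579i
d^3_{0,0}: k∈[0..3] ⇒ +0.554932 -1.083262 +0.234955 -0.005662 = -0.299037;  D = -0.299037+0.000000i
d^3_{1,0}: k∈[0..2] ⇒ -0.895274 +0.582543 -0.042117 = -0.354848;  D = +0.128976-0.330579i
d^3_{2,0}: k∈[0..1] ⇒ +0.659252 -0.142989 = +0.516263;  D = -0.379856-0.349624i
d^3_{3,0}: single k=0 term ⇒ -0.250687;  D = -0.225201+0.110129i
Y_3^{m'}(θ=1.8563,φ=4.88) and Σ D·Y over m':
  (+0.2252+0.1101i)·(-0.1776-0.3230i)  (-0.3799+0.3496i)·(+0.2503-0.0872i)  (-0.1290-0.3306i)·(-0.0312-0.1845i)  (-0.2990+0.0000i)·(+0.2736+0.0000i)  (+0.1290-0.3306i)·(+0.0312-0.1845i)  (-0.3799-0.3496i)·(+0.2503+0.0872i)  (-0.2252+0.1101i)·(+0.1776-0.3230i)
Y_3^0(R⁻¹ n̂) = -0.333772+0.000000i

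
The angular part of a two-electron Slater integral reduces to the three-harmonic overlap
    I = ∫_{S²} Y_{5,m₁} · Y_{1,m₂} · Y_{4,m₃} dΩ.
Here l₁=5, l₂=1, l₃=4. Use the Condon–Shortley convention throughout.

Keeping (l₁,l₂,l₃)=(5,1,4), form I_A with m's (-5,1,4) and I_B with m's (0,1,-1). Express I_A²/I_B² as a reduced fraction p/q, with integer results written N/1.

l's match ⇒ only the (l;m) 3-j factors differ between A and B.
A: triangle coeff Δ(5,1,4) = 1/495; Σ_t [2,2]: t=2:+1/80640 = 1/80640; (3j)²=1/11 [(5 1 4; -5 1 4)], sign=+1
B: triangle coeff Δ(5,1,4) = 1/495; Σ_t [2,2]: t=2:+1/1440 = 1/1440; (3j)²=2/99 [(5 1 4; 0 1 -1)], sign=-1
I_A²/I_B² = (1/11)/(2/99) = 9/2

9/2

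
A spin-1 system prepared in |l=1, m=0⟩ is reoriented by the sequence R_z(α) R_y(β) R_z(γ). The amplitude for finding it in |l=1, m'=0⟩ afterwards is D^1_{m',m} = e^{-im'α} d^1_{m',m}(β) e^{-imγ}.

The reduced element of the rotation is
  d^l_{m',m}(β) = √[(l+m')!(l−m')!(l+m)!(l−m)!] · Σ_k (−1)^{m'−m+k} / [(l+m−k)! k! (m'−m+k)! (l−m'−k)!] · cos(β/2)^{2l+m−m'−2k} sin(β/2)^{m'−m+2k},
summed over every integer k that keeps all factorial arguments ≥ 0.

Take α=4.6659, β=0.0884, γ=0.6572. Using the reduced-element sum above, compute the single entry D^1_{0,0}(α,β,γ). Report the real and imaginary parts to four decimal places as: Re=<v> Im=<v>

Re=0.9961 Im=0.0000

Split into d^1_{0,0}(β=0.0884) × two z-phases.
c=cos(0.088400/2)=0.999023, s=sin(0.088400/2)=0.044186; N=√[1·1·1·1]=1.000000
The bounds max(0,m−m')=0 and min(l+m,l−m')=1 give 2 terms
  k=0: (−1)^0·1.0000/(1)·0.9990^2·0.0442^0 = +0.998048
  k=1: (−1)^1·1.0000/(1)·0.9990^0·0.0442^2 = -0.001952
d^1_{0,0}(0.0884) = +0.998048 -0.001952 = +0.996095
D = (+1.000000+0.000000i)·(+0.996095)·(+1.000000+0.000000i) = +0.996095+0.000000i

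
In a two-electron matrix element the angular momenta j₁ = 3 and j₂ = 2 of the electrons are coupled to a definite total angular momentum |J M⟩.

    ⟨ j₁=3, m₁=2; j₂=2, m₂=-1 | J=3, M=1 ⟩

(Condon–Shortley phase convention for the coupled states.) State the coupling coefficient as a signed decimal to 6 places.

+√(1/4) = +0.500000

√[7·2!4!2!/9! · 5!1!1!3!4!2!] = √(64)
  +(−1)^0/∏(0,2,1,1,3,1)! = 1/12  (running 1/12)
  +(−1)^1/∏(1,1,0,0,4,2)! = -1/48  (running 1/16)
⟨..|..⟩ = √(64)·(1/16) = +0.500000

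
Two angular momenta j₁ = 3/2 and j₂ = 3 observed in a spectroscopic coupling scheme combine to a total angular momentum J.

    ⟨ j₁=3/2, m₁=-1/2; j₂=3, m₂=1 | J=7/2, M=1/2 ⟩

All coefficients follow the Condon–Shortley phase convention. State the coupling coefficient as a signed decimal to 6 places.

√[8·1!2!5!/9! · 1!2!4!2!4!3!] = √(512/7)
  +(−1)^0/∏(0,1,2,4,0,1)! = 1/48  (running 1/48)
  +(−1)^1/∏(1,0,1,3,1,2)! = -1/12  (running -1/16)
⟨..|..⟩ = √(512/7)·(-1/16) = -0.534522

-0.534522  (= −√(2/7))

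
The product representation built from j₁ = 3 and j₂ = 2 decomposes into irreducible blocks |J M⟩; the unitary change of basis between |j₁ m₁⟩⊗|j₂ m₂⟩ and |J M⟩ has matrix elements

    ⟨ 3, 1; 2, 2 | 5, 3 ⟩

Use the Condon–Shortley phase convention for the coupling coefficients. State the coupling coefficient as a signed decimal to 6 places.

+0.577350

√[11·0!6!4!/11! · 4!2!4!0!8!2!] = √(442368)
  +(−1)^0/∏(0,0,2,4,4,0)! = 1/1152  (running 1/1152)
⟨..|..⟩ = √(442368)·(1/1152) = +0.577350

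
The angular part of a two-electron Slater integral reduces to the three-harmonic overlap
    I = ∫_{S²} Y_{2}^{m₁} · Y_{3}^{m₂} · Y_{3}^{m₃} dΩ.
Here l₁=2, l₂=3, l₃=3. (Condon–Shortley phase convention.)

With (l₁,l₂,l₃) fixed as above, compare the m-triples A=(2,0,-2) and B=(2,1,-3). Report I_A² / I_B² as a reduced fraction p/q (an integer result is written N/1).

Shared (l₁,l₂,l₃)=(2,3,3): N and (l;000)² cancel in I_A²/I_B².
A: Δ = 2!·2!·4!/9! = 1/3780; Racah Σ t=0..0: t=0:+1/24 = 1/24; ⇒ 3j(2 3 3; 2 0 -2)² = 1/21, sgn -1
B: Δ = 2!·2!·4!/9! = 1/3780; Racah Σ t=0..0: t=0:+1/96 = 1/96; ⇒ 3j(2 3 3; 2 1 -3)² = 1/42, sgn +1
I_A²/I_B² = (1/21)/(1/42) = 2/1

2/1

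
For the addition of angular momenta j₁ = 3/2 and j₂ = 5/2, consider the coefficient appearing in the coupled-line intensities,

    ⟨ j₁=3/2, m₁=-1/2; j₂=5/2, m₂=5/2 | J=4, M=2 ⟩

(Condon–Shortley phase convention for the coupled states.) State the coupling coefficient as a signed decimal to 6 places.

+0.327327

√[9·0!3!5!/9! · 1!2!5!0!6!2!] = √(43200/7)
  +(−1)^0/∏(0,0,2,5,1,0)! = 1/240  (running 1/240)
⟨..|..⟩ = √(43200/7)·(1/240) = +0.327327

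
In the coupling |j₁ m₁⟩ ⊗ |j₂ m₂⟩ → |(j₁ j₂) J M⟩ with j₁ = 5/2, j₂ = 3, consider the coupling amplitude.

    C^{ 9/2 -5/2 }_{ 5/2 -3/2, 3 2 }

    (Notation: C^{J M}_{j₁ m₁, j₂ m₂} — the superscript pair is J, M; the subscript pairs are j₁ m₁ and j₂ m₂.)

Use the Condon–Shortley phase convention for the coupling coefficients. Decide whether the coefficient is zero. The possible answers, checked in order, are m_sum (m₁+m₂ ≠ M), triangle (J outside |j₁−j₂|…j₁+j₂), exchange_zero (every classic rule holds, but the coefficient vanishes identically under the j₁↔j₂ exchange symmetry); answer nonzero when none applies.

m-sum: m₁+m₂ = -3/2+2 = 1/2, M = -5/2  ✗ ⇒ coefficient is 0

m_sum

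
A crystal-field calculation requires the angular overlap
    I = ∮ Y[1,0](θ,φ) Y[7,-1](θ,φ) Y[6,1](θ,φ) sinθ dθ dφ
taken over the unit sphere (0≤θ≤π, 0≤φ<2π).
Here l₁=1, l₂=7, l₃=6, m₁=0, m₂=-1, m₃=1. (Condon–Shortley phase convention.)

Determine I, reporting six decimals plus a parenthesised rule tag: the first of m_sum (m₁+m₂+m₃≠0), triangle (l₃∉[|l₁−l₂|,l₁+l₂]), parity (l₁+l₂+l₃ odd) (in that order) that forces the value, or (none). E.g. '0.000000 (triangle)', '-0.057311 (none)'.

Rules hold: Σm=0, L=14 even, 6≤6≤8.
N = 3·15·13 = 585
Δ = 2!·0!·12!/15! = 1/1365
Racah Σ t=1..1: t=1:−1/518400 = -1/518400
⇒ 3j(1 7 6; 0 0 0)² = 7/195, sgn -1
Racah Σ t=1..1: t=1:−1/604800 = -1/604800
⇒ 3j(1 7 6; 0 -1 1)² = 16/455, sgn +1
4πI² = N·(3j₀)²·(3jₘ)² = 48/65
I = -1·√(0.738462/4π) = -0.24241473
No selection rule forces the value: the integral is nonzero (none).

-0.242415 (none)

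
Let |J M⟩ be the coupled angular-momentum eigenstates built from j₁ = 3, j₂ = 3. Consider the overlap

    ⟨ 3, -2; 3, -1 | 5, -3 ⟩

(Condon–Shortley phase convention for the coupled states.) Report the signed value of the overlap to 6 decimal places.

√[11·1!5!5!/12! · 1!5!2!4!2!8!] = √(153600)
  +(−1)^0/∏(0,1,5,2,0,3)! = 1/1440  (running 1/1440)
  +(−1)^1/∏(1,0,4,1,1,4)! = -1/576  (running -1/960)
⟨..|..⟩ = √(153600)·(-1/960) = -0.408248

−√(1/6) ≈ -0.408248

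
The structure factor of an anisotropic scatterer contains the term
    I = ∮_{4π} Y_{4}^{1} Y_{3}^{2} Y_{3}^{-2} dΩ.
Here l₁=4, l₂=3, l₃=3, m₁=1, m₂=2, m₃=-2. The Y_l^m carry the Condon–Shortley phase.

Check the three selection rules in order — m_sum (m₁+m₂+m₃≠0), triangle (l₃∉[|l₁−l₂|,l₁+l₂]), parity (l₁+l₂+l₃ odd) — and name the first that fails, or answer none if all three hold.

Σmᵢ = 1  ✗
l₃∈[|l₁−l₂|,l₁+l₂]=[1,7], have l₃=3
Σlᵢ = 10 ⇒ even

m_sum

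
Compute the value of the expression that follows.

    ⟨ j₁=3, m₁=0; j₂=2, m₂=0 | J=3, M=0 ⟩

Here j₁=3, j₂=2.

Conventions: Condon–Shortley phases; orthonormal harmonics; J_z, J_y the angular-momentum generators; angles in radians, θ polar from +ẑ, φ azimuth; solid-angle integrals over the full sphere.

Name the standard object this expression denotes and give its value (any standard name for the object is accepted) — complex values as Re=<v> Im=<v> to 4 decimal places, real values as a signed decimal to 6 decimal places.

Clebsch–Gordan coefficient, −√(4/15) ≈ -0.516398

This is a Clebsch–Gordan (vector-coupling) coefficient.
√[7·2!4!2!/9! · 3!3!2!2!3!3!] = √(48/5)
  +(−1)^0/∏(0,2,3,2,1,0)! = 1/24  (running 1/24)
  +(−1)^1/∏(1,1,2,1,2,1)! = -1/4  (running -5/24)
  +(−1)^2/∏(2,0,1,0,3,2)! = 1/24  (running -1/6)
⟨..|..⟩ = √(48/5)·(-1/6) = -0.516398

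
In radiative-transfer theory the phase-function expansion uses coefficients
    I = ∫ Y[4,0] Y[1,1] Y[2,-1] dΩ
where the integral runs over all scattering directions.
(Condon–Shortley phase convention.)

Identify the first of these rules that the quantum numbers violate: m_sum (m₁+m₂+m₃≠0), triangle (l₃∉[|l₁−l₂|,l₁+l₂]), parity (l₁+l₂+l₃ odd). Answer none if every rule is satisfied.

m₁+m₂+m₃ = 0 + 1 − 1 = 0  ✓
triangle: need |l₁−l₂| ≤ l₃ ≤ l₁+l₂ = [3,5]; l₃=2 is outside  ✗
parity: l₁+l₂+l₃ = 7 is odd

triangle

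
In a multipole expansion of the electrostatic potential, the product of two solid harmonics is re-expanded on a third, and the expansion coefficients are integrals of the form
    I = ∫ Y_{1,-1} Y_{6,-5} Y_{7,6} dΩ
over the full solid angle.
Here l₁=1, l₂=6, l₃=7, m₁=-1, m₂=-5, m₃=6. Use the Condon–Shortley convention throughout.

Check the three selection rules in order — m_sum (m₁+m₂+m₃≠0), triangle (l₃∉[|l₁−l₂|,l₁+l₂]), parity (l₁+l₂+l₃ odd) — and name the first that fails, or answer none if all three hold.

azimuthal sum: -1 − 5 + 6 = 0  ✓
5 ≤ 7 ≤ 7 (triangle on l)  ✓
L = 1 + 6 + 7 = 14 (even)  ✓

none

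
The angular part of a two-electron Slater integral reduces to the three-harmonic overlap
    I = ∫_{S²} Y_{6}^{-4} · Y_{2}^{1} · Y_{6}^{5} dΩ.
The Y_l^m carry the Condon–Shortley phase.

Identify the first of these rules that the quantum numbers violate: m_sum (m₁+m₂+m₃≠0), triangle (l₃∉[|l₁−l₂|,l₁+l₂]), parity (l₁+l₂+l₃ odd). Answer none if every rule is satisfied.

Σmᵢ = 2  ✗
l₃∈[|l₁−l₂|,l₁+l₂]=[4,8], have l₃=6
Σlᵢ = 14 ⇒ even

m_sum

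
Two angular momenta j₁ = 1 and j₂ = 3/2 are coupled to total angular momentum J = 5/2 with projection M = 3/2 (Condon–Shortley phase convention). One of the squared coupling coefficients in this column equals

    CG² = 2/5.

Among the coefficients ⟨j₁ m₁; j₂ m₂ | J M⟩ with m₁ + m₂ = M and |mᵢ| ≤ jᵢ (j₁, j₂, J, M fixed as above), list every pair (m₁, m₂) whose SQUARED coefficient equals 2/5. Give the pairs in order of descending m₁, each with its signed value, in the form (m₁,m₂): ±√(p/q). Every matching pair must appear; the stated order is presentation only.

(0,3/2): +√(2/5)

Admissible pairs with m₁+m₂ = M = 3/2: (0,3/2), (1,1/2)
  (m₁,m₂)=(1,1/2): CG² = 3/5, CG = +√(3/5)
  (m₁,m₂)=(0,3/2): CG² = 2/5, CG = +√(2/5)   ← matches the target
Pairs with CG² = 2/5: (0,3/2): +√(2/5)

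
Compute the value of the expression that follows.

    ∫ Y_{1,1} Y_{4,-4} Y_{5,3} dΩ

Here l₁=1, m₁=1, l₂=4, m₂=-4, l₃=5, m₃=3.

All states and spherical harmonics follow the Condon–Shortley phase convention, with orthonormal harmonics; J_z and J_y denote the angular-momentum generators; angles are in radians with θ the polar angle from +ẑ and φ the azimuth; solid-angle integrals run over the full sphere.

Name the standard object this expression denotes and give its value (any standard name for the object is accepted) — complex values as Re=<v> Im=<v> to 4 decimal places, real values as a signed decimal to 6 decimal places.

Gaunt coefficient, -0.049106

This is a Gaunt coefficient — the integral of a triple product of spherical harmonics over the sphere.
m-sum 0 ✓  L=10 even ✓  3≤5≤5 ✓
Π(2lᵢ+1) = 3×9×11 = 297
triangle coeff Δ(1,4,5) = 1/495
Σ_t [0,0]: t=0:+1/576 = 1/576
(3j)²=5/99 [(1 4 5; 0 0 0)], sign=-1
Σ_t [0,0]: t=0:+1/80640 = 1/80640
(3j)²=1/495 [(1 4 5; 1 -4 3)], sign=+1
⇒ 4πI² = 1/33
I = (-1)√(1/33/(4π)) = -0.04910640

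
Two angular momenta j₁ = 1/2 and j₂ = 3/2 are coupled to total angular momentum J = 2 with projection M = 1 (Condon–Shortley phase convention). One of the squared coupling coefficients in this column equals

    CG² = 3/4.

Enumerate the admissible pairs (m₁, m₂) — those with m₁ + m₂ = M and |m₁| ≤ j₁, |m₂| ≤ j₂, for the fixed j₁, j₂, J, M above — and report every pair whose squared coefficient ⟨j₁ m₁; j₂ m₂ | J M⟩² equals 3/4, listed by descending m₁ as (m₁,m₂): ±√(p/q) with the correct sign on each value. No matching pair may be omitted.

Admissible pairs with m₁+m₂ = M = 1: (-1/2,3/2), (1/2,1/2)
  (m₁,m₂)=(1/2,1/2): CG² = 3/4, CG = +√(3/4)   ← matches the target
  (m₁,m₂)=(-1/2,3/2): CG² = 1/4, CG = +√(1/4)
Pairs with CG² = 3/4: (1/2,1/2): +√(3/4)

(1/2,1/2): +√(3/4)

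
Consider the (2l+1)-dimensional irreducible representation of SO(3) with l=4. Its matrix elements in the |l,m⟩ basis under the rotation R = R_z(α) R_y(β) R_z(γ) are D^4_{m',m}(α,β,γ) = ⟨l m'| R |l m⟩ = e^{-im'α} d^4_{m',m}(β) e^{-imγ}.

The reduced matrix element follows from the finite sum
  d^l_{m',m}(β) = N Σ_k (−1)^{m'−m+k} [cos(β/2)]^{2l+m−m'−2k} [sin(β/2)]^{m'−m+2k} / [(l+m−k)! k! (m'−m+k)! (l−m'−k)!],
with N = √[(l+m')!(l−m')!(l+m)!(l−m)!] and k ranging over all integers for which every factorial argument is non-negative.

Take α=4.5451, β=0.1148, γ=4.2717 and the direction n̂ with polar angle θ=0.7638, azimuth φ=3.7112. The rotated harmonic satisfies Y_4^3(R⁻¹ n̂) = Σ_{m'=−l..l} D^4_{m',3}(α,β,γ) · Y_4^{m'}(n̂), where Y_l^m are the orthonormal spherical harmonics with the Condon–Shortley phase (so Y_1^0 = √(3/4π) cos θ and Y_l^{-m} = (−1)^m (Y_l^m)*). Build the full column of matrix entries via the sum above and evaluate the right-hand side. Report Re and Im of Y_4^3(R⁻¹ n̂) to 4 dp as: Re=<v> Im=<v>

Re=0.2485 Im=0.0228

Need the full column D^4_{m',3} for m'=−4..4 at α=4.5451, β=0.1148, γ=4.2717.
cos(β/2)=0.998353, sin(β/2)=0.057368
d^4_{-4,3}: single k=7 term ⇒ +0.000000;  D = +0.000000-0.000000i
d^4_{-3,3}: k∈[6..7] ⇒ +0.000000 -0.000000 = +0.000000;  D = +0.000000+0.000000i
d^4_{-2,3}: k∈[5..6] ⇒ +0.000007 -0.000000 = +0.000007;  D = -0.000006+0.000004i
d^4_{-1,3}: k∈[4..5] ⇒ +0.000142 -0.000000 = +0.000142;  D = -0.000057-0.000130i
d^4_{0,3}: k∈[3..4] ⇒ +0.002216 -0.000007 = +0.002208;  D = +0.002140-0.000544i
d^4_{1,3}: k∈[2..3] ⇒ +0.025866 -0.000142 = +0.025723;  D = +0.002093+0.025638i
d^4_{2,3}: k∈[1..2] ⇒ +0.212191 -0.002102 = +0.210089;  D = -0.209315-0.018014i
d^4_{3,3}: k∈[0..1] ⇒ +0.986900 -0.022811 = +0.964089;  D = +0.241449-0.933365i
d^4_{4,3}: single k=0 term ⇒ -0.160401;  D = -0.146433-0.065468i
Y_4^{m'}(θ=0.7638,φ=3.7112) and Σ D·Y over m':
  (+0.0000-0.0000i)·(-0.0658-0.0770i)  (+0.0000+0.0000i)·(+0.0412+0.2963i)  (-0.0000+0.0000i)·(+0.1775-0.3854i)  (-0.0001-0.0001i)·(-0.1296+0.0830i)  (+0.0021-0.0005i)·(-0.3307+0.0000i)  (+0.0021+0.0256i)·(+0.1296+0.0830i)  (-0.2093-0.0180i)·(+0.1775+0.3854i)  (+0.2414-0.9334i)·(-0.0412+0.2963i)  (-0.1464-0.0655i)·(-0.0658+0.0770i)
Y_4^3(R⁻¹ n̂) = +0.248528+0.022818i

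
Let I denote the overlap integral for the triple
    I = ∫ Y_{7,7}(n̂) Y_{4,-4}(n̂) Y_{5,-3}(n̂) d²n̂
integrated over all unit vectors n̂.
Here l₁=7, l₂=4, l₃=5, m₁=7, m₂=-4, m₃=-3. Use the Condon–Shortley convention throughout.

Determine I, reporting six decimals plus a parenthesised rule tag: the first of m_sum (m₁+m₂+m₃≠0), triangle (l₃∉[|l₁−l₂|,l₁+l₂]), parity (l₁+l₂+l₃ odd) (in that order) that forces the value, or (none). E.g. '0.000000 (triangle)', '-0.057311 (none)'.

0.144075 (none)

m-sum 0 ✓  L=16 even ✓  3≤5≤11 ✓
Π(2lᵢ+1) = 15×9×11 = 1485
triangle coeff Δ(7,4,5) = 1/6126120
Σ_t [2,4]: t=2:+1/69120 t=3:−1/20736 t=4:+1/69120 = -1/51840
(3j)²=280/21879 [(7 4 5; 0 0 0)], sign=+1
Σ_t [0,0]: t=0:+1/58060800 = 1/58060800
(3j)²=7/510 [(7 4 5; 7 -4 -3)], sign=+1
⇒ 4πI² = 980/3757
I = (+1)√(980/3757/(4π)) = 0.14407463
No selection rule forces the value: the integral is nonzero (none).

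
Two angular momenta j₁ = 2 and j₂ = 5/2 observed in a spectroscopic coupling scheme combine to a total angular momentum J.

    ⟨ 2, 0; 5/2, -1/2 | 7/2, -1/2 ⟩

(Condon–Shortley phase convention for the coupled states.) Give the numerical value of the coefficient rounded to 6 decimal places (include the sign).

triangle: 1!×3!×4!/9! = 144/362880
(j±m)!: 2!×2!×2!×3!×3!×4! = 6912
prefactor² = (2J+1)×Δ×N² = 768/35
  k=0: +1/(0!×1!×2!×2!×1!×2!) = 1/8
  k=1: −1/(1!×0!×1!×1!×2!×3!) = -1/12
Σ = 1/24  ⇒  CG² = 768/35×(1/24)² = 4/105
CG = +√(4/105) = +0.195180

+0.195180  (= +√(4/105))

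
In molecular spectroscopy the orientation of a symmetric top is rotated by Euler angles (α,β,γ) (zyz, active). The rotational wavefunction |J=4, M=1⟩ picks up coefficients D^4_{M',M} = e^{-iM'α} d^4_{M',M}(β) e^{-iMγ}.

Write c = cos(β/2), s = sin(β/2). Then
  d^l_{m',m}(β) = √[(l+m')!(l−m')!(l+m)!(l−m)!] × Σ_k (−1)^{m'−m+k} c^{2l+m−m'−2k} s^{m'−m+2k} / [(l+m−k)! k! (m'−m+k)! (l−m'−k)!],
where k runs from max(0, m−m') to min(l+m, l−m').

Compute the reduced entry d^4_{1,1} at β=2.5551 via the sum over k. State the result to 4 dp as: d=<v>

d=-0.4752

d^4_{1,1}(β=2.5551) via the finite sum:
Half-angle: c=0.289061, s=0.957311. N=√(120·6·120·6)=720.000000
k∈{0,1,2,3} keeps every argument non-negative
  k=0: (−1)^0·720.0000/(720)·0.2891^8·0.9573^0 = +0.000049
  k=1: (−1)^1·720.0000/(48)·0.2891^6·0.9573^2 = -0.008019
  k=2: (−1)^2·720.0000/(24)·0.2891^4·0.9573^4 = +0.175911
  k=3: (−1)^3·720.0000/(72)·0.2891^2·0.9573^6 = -0.643128
d^4_{1,1}(2.5551) = +0.000049 -0.008019 +0.175911 -0.643128 = -0.475187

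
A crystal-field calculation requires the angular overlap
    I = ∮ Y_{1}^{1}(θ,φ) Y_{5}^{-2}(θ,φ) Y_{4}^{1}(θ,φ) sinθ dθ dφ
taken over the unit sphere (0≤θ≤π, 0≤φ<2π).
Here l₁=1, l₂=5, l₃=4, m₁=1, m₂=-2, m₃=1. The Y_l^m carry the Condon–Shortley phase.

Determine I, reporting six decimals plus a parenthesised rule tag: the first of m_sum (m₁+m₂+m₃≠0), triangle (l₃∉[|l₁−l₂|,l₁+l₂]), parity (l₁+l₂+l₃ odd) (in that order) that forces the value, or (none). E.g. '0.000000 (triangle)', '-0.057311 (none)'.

0.225034 (none)

Rules hold: Σm=0, L=10 even, 4≤4≤6.
N = 3·11·9 = 297
Δ = 2!·0!·8!/11! = 1/495
Racah Σ t=1..1: t=1:−1/576 = -1/576
⇒ 3j(1 5 4; 0 0 0)² = 5/99, sgn -1
Racah Σ t=0..0: t=0:+1/1440 = 1/1440
⇒ 3j(1 5 4; 1 -2 1)² = 7/165, sgn -1
4πI² = N·(3j₀)²·(3jₘ)² = 7/11
I = +1·√(0.636364/4π) = 0.22503380
No selection rule forces the value: the integral is nonzero (none).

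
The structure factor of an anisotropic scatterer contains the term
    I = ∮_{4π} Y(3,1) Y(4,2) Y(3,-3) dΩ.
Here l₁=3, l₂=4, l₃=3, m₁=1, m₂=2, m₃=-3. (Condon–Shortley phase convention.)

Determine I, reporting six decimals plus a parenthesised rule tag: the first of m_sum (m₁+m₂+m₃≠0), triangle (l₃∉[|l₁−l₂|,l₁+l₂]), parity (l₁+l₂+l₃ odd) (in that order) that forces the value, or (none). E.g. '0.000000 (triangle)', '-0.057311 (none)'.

m-sum 0 ✓  L=10 even ✓  1≤3≤7 ✓
Π(2lᵢ+1) = 7×9×7 = 441
triangle coeff Δ(3,4,3) = 1/34650
Σ_t [1,3]: t=1:−1/72 t=2:+1/16 t=3:−1/72 = 5/144
(3j)²=2/77 [(3 4 3; 0 0 0)], sign=-1
Σ_t [2,2]: t=2:+1/192 = 1/192
(3j)²=3/77 [(3 4 3; 1 2 -3)], sign=+1
⇒ 4πI² = 54/121
I = (-1)√(54/121/(4π)) = -0.18845135
No selection rule forces the value: the integral is nonzero (none).

-0.188451 (none)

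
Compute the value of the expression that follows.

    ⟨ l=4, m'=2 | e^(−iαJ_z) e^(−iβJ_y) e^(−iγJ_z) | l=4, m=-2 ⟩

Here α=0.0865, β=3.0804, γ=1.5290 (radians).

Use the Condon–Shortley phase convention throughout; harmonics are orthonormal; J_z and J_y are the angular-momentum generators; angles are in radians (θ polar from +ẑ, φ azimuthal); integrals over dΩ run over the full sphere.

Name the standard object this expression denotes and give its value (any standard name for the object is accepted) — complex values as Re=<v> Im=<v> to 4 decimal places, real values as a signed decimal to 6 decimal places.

This is a Wigner D-matrix element — the rotation-matrix element ⟨l m'| R(α,β,γ) |l m⟩ in the angular-momentum basis.
D^4_{2,-2}(0.0865,3.0804,1.5290) = e^{-i·2·0.0865}·d^4_{2,-2}(3.0804)·e^{-i·-2·1.5290}. Compute d first:
c=cos(3.080400/2)=0.030592, s=sin(3.080400/2)=0.999532; N=√[720·2·2·720]=1440.000000
Admissible k: 0..2 (factorial args all ≥0)
  k=0: (−1)^4·1440.0000/(96)·0.0306^4·0.9995^4 = +0.000013
  k=1: (−1)^5·1440.0000/(120)·0.0306^2·0.9995^6 = -0.011199
  k=2: (−1)^6·1440.0000/(1440)·0.0306^0·0.9995^8 = +0.996262
d^4_{2,-2}(3.0804) = +0.000013 -0.011199 +0.996262 = +0.985076
D = (+0.985073-0.172138i)·(+0.985076)·(-0.996508+0.083495i) = -0.952825+0.249999i

Wigner D-matrix element, Re=-0.9528 Im=0.2500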